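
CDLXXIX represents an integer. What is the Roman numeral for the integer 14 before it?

CDLXXIX = 479
479 - 14 = 465

CDLXV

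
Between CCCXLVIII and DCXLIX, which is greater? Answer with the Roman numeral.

CCCXLVIII = 348
DCXLIX = 649
649 is larger

DCXLIX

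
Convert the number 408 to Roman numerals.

Convert 408 to Roman numerals:
  408 contains 1×400 (CD)
  8 contains 1×5 (V)
  3 contains 3×1 (III)

CDVIII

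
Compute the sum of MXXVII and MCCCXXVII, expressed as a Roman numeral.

MXXVII = 1027
MCCCXXVII = 1327
1027 + 1327 = 2354

MMCCCLIV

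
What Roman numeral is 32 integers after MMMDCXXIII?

MMMDCXXIII = 3623
3623 + 32 = 3655

MMMDCLV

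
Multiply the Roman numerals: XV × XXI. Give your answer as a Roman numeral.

XV = 15
XXI = 21
15 × 21 = 315

CCCXV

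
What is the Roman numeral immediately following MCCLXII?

MCCLXII = 1262; next is 1263

MCCLXIII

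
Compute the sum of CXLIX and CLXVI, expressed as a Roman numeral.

CXLIX = 149
CLXVI = 166
149 + 166 = 315

CCCXV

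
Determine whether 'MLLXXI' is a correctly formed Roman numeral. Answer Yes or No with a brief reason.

'MLLXXI': L should not appear more than once

No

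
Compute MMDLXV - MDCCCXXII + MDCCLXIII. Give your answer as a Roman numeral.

MMDLXV = 2565, MDCCCXXII = 1822, MDCCLXIII = 1763
2565 - 1822 = 743
743 + 1763 = 2506

MMDVI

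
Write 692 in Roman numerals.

Convert 692 to Roman numerals:
  692 contains 1×500 (D)
  192 contains 1×100 (C)
  92 contains 1×90 (XC)
  2 contains 2×1 (II)

DCXCII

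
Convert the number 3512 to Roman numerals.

Convert 3512 to Roman numerals:
  3512 contains 3×1000 (MMM)
  512 contains 1×500 (D)
  12 contains 1×10 (X)
  2 contains 2×1 (II)

MMMDXII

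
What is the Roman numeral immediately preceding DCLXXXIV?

DCLXXXIV = 684, so the previous integer is 684 - 1 = 683

DCLXXXIII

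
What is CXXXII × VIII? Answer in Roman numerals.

CXXXII = 132
VIII = 8
132 × 8 = 1056

MLVI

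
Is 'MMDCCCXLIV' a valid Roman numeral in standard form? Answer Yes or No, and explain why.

'MMDCCCXLIV': Check the rules: uses only the symbols I, V, X, L, C, D, M; no symbol is repeated more than three times in a row; V, L and D each appear at most once; the only places a smaller symbol precedes a larger one are the allowed subtractive pairs XL, IV, the symbol right after such a pair (if any) is smaller than the pair's first symbol, and otherwise the values never increase from left to right. Value: M (1000) + M (1000) + D (500) + C (100) + C (100) + C (100) + XL (40) + IV (4) = 2844. So it is a valid standard Roman numeral.

Yes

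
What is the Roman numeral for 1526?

Convert 1526 to Roman numerals:
  1526 contains 1×1000 (M)
  526 contains 1×500 (D)
  26 contains 2×10 (XX)
  6 contains 1×5 (V)
  1 contains 1×1 (I)

MDXXVI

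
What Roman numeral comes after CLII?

CLII = 152; next is 153

CLIII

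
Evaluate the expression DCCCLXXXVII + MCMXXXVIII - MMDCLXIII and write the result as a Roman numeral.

DCCCLXXXVII = 887, MCMXXXVIII = 1938, MMDCLXIII = 2663
887 + 1938 = 2825
2825 - 2663 = 162

CLXII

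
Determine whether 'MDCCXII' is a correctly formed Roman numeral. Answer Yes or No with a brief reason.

'MDCCXII': Check the rules: uses only the symbols I, V, X, L, C, D, M; no symbol is repeated more than three times in a row; V, L and D each appear at most once; no smaller symbol precedes a larger one (values never increase from left to right). Value: M (1000) + D (500) + C (100) + C (100) + X (10) + I (1) + I (1) = 1712. So it is a valid standard Roman numeral.

Yes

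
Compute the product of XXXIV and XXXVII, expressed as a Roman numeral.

XXXIV = 34
XXXVII = 37
34 × 37 = 1258

MCCLVIII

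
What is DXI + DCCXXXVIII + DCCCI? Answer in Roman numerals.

DXI = 511, DCCXXXVIII = 738, DCCCI = 801
511 + 738 = 1249
1249 + 801 = 2050

MML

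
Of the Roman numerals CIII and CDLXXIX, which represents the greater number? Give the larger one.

CIII = 103
CDLXXIX = 479
479 is larger

CDLXXIX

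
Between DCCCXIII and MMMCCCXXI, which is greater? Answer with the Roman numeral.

DCCCXIII = 813
MMMCCCXXI = 3321
3321 is larger

MMMCCCXXI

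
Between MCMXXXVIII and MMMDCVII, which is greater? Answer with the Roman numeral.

MCMXXXVIII = 1938
MMMDCVII = 3607
3607 is larger

MMMDCVII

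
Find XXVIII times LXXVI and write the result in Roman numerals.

XXVIII = 28
LXXVI = 76
28 × 76 = 2128

MMCXXVIII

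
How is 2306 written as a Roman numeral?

Convert 2306 to Roman numerals:
  2306 contains 2×1000 (MM)
  306 contains 3×100 (CCC)
  6 contains 1×5 (V)
  1 contains 1×1 (I)

MMCCCVI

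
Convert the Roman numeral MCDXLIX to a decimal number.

MCDXLIX: M=1000, CD=400, XL=40, IX=9
1000 + 400 + 40 + 9 = 1449

1449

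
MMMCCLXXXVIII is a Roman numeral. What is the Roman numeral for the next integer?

MMMCCLXXXVIII = 3288, so the next integer is 3288 + 1 = 3289

MMMCCLXXXIX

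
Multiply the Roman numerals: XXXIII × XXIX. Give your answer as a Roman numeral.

XXXIII = 33
XXIX = 29
33 × 29 = 957

CMLVII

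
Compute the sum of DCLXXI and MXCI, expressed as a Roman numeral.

DCLXXI = 671
MXCI = 1091
671 + 1091 = 1762

MDCCLXII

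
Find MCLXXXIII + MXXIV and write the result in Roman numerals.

MCLXXXIII = 1183
MXXIV = 1024
1183 + 1024 = 2207

MMCCVII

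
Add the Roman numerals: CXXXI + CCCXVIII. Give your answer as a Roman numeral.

CXXXI = 131
CCCXVIII = 318
131 + 318 = 449

CDXLIX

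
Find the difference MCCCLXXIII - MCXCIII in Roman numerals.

MCCCLXXIII = 1373
MCXCIII = 1193
1373 - 1193 = 180

CLXXX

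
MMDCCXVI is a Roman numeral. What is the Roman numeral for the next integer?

MMDCCXVI = 2716; next is 2717

MMDCCXVII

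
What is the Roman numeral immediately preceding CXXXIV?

CXXXIV = 134, so the previous integer is 134 - 1 = 133

CXXXIII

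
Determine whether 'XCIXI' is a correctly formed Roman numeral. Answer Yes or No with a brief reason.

'XCIXI': I cannot come right after the subtractive pair IX: once I is subtracted in IX, the next symbol must be smaller than I

No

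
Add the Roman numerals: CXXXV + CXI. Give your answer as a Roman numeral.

CXXXV = 135
CXI = 111
135 + 111 = 246

CCXLVI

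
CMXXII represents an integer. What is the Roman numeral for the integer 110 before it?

CMXXII = 922
922 - 110 = 812

DCCCXII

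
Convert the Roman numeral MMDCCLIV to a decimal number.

MMDCCLIV: M=1000, M=1000, D=500, C=100, C=100, L=50, IV=4
1000 + 1000 + 500 + 100 + 100 + 50 + 4 = 2754

2754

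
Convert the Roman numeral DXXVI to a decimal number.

DXXVI: D=500, X=10, X=10, V=5, I=1
500 + 10 + 10 + 5 + 1 = 526

526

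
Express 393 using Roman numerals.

Convert 393 to Roman numerals:
  393 contains 3×100 (CCC)
  93 contains 1×90 (XC)
  3 contains 3×1 (III)

CCCXCIII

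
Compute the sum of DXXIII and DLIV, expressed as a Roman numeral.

DXXIII = 523
DLIV = 554
523 + 554 = 1077

MLXXVII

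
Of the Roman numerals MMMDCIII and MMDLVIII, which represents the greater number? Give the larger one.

MMMDCIII = 3603
MMDLVIII = 2558
3603 is larger

MMMDCIII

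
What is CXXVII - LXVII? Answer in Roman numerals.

CXXVII = 127
LXVII = 67
127 - 67 = 60

LX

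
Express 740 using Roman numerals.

Convert 740 to Roman numerals:
  740 contains 1×500 (D)
  240 contains 2×100 (CC)
  40 contains 1×40 (XL)

DCCXL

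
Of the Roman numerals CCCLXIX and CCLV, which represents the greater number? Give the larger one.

CCCLXIX = 369
CCLV = 255
369 is larger

CCCLXIX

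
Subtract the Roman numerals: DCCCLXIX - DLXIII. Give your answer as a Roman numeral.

DCCCLXIX = 869
DLXIII = 563
869 - 563 = 306

CCCVI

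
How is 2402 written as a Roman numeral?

Convert 2402 to Roman numerals:
  2402 contains 2×1000 (MM)
  402 contains 1×400 (CD)
  2 contains 2×1 (II)

MMCDII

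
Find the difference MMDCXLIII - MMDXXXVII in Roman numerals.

MMDCXLIII = 2643
MMDXXXVII = 2537
2643 - 2537 = 106

CVI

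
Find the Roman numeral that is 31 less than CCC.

CCC = 300
300 - 31 = 269

CCLXIX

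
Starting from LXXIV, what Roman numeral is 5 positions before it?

LXXIV = 74
74 - 5 = 69

LXIX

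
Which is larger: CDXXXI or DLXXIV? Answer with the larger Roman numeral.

CDXXXI = 431
DLXXIV = 574
574 is larger

DLXXIV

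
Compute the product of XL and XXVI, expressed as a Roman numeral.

XL = 40
XXVI = 26
40 × 26 = 1040

MXL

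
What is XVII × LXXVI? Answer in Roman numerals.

XVII = 17
LXXVI = 76
17 × 76 = 1292

MCCXCII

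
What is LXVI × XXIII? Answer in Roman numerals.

LXVI = 66
XXIII = 23
66 × 23 = 1518

MDXVIII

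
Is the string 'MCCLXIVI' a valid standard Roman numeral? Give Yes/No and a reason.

'MCCLXIVI': I cannot come right after the subtractive pair IV: once I is subtracted in IV, the next symbol must be smaller than I

No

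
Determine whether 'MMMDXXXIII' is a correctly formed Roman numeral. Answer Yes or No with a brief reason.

'MMMDXXXIII': Check the rules: uses only the symbols I, V, X, L, C, D, M; no symbol is repeated more than three times in a row; V, L and D each appear at most once; no smaller symbol precedes a larger one (values never increase from left to right). Value: M (1000) + M (1000) + M (1000) + D (500) + X (10) + X (10) + X (10) + I (1) + I (1) + I (1) = 3533. So it is a valid standard Roman numeral.

Yes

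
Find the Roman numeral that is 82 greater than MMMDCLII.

MMMDCLII = 3652
3652 + 82 = 3734

MMMDCCXXXIV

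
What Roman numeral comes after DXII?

DXII = 512; next is 513

DXIII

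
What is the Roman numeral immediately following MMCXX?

MMCXX = 2120, so the next integer is 2120 + 1 = 2121

MMCXXI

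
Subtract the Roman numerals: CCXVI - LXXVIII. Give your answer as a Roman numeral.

CCXVI = 216
LXXVIII = 78
216 - 78 = 138

CXXXVIII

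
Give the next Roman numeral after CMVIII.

CMVIII = 908, so the next integer is 908 + 1 = 909

CMIX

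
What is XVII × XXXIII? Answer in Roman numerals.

XVII = 17
XXXIII = 33
17 × 33 = 561

DLXI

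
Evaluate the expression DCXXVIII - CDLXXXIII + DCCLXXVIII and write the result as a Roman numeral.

DCXXVIII = 628, CDLXXXIII = 483, DCCLXXVIII = 778
628 - 483 = 145
145 + 778 = 923

CMXXIII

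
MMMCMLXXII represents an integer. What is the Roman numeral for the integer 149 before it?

MMMCMLXXII = 3972
3972 - 149 = 3823

MMMDCCCXXIII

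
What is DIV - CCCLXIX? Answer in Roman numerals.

DIV = 504
CCCLXIX = 369
504 - 369 = 135

CXXXV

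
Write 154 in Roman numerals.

Convert 154 to Roman numerals:
  154 contains 1×100 (C)
  54 contains 1×50 (L)
  4 contains 1×4 (IV)

CLIV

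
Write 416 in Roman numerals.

Convert 416 to Roman numerals:
  416 contains 1×400 (CD)
  16 contains 1×10 (X)
  6 contains 1×5 (V)
  1 contains 1×1 (I)

CDXVI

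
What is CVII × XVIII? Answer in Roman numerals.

CVII = 107
XVIII = 18
107 × 18 = 1926

MCMXXVI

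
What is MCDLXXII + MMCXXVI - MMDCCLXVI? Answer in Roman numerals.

MCDLXXII = 1472, MMCXXVI = 2126, MMDCCLXVI = 2766
1472 + 2126 = 3598
3598 - 2766 = 832

DCCCXXXII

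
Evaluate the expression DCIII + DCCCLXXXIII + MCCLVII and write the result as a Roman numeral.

DCIII = 603, DCCCLXXXIII = 883, MCCLVII = 1257
603 + 883 = 1486
1486 + 1257 = 2743

MMDCCXLIII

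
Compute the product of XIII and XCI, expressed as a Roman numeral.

XIII = 13
XCI = 91
13 × 91 = 1183

MCLXXXIII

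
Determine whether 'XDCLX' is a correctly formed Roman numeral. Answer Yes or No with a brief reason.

'XDCLX': Invalid subtractive combination: XD

No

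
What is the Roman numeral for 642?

Convert 642 to Roman numerals:
  642 contains 1×500 (D)
  142 contains 1×100 (C)
  42 contains 1×40 (XL)
  2 contains 2×1 (II)

DCXLII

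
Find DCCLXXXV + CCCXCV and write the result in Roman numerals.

DCCLXXXV = 785
CCCXCV = 395
785 + 395 = 1180

MCLXXX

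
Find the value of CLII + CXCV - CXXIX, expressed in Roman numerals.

CLII = 152, CXCV = 195, CXXIX = 129
152 + 195 = 347
347 - 129 = 218

CCXVIII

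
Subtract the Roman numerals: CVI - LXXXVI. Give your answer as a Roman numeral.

CVI = 106
LXXXVI = 86
106 - 86 = 20

XX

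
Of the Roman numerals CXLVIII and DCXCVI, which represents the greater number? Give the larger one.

CXLVIII = 148
DCXCVI = 696
696 is larger

DCXCVI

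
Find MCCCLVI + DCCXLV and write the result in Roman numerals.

MCCCLVI = 1356
DCCXLV = 745
1356 + 745 = 2101

MMCI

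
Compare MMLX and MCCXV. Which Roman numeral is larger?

MMLX = 2060
MCCXV = 1215
2060 is larger

MMLX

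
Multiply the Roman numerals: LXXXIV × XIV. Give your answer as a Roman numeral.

LXXXIV = 84
XIV = 14
84 × 14 = 1176

MCLXXVI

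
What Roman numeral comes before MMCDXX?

MMCDXX = 2420; previous is 2419

MMCDXIX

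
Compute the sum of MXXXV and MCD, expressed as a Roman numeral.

MXXXV = 1035
MCD = 1400
1035 + 1400 = 2435

MMCDXXXV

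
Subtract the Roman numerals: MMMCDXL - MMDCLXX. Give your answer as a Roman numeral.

MMMCDXL = 3440
MMDCLXX = 2670
3440 - 2670 = 770

DCCLXX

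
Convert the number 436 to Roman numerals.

Convert 436 to Roman numerals:
  436 contains 1×400 (CD)
  36 contains 3×10 (XXX)
  6 contains 1×5 (V)
  1 contains 1×1 (I)

CDXXXVI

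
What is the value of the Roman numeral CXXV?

CXXV: C=100, X=10, X=10, V=5
100 + 10 + 10 + 5 = 125

125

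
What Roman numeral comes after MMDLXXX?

MMDLXXX = 2580, so the next integer is 2580 + 1 = 2581

MMDLXXXI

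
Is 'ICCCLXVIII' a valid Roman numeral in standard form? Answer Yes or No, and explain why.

'ICCCLXVIII': Invalid subtractive combination: IC

No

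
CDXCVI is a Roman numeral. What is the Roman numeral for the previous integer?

CDXCVI = 496; previous is 495

CDXCV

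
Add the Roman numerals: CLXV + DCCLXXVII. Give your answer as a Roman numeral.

CLXV = 165
DCCLXXVII = 777
165 + 777 = 942

CMXLII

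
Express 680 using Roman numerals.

Convert 680 to Roman numerals:
  680 contains 1×500 (D)
  180 contains 1×100 (C)
  80 contains 1×50 (L)
  30 contains 3×10 (XXX)

DCLXXX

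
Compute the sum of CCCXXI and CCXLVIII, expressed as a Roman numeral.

CCCXXI = 321
CCXLVIII = 248
321 + 248 = 569

DLXIX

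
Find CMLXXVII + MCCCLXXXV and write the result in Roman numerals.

CMLXXVII = 977
MCCCLXXXV = 1385
977 + 1385 = 2362

MMCCCLXII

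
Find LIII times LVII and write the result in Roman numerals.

LIII = 53
LVII = 57
53 × 57 = 3021

MMMXXI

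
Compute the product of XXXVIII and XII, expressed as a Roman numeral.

XXXVIII = 38
XII = 12
38 × 12 = 456

CDLVI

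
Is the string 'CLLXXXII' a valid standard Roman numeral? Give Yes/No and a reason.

'CLLXXXII': L should not appear more than once

No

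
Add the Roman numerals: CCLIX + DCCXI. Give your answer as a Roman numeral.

CCLIX = 259
DCCXI = 711
259 + 711 = 970

CMLXX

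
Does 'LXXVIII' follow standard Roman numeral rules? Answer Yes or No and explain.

'LXXVIII': Check the rules: uses only the symbols I, V, X, L, C, D, M; no symbol is repeated more than three times in a row; V, L and D each appear at most once; no smaller symbol precedes a larger one (values never increase from left to right). Value: L (50) + X (10) + X (10) + V (5) + I (1) + I (1) + I (1) = 78. So it is a valid standard Roman numeral.

Yes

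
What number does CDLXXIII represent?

CDLXXIII: CD=400, L=50, X=10, X=10, I=1, I=1, I=1
400 + 50 + 10 + 10 + 1 + 1 + 1 = 473

473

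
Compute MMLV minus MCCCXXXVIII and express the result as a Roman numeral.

MMLV = 2055
MCCCXXXVIII = 1338
2055 - 1338 = 717

DCCXVII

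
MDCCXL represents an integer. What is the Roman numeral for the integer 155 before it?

MDCCXL = 1740
1740 - 155 = 1585

MDLXXXV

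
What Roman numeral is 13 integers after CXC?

CXC = 190
190 + 13 = 203

CCIII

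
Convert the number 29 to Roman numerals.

Convert 29 to Roman numerals:
  29 contains 2×10 (XX)
  9 contains 1×9 (IX)

XXIX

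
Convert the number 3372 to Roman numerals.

Convert 3372 to Roman numerals:
  3372 contains 3×1000 (MMM)
  372 contains 3×100 (CCC)
  72 contains 1×50 (L)
  22 contains 2×10 (XX)
  2 contains 2×1 (II)

MMMCCCLXXII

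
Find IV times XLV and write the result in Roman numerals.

IV = 4
XLV = 45
4 × 45 = 180

CLXXX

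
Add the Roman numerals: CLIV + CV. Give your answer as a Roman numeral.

CLIV = 154
CV = 105
154 + 105 = 259

CCLIX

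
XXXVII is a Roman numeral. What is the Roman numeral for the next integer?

XXXVII = 37, so the next integer is 37 + 1 = 38

XXXVIII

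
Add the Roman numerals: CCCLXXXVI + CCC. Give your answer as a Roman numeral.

CCCLXXXVI = 386
CCC = 300
386 + 300 = 686

DCLXXXVI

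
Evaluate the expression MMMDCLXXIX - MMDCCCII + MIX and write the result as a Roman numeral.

MMMDCLXXIX = 3679, MMDCCCII = 2802, MIX = 1009
3679 - 2802 = 877
877 + 1009 = 1886

MDCCCLXXXVI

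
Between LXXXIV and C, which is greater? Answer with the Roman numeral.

LXXXIV = 84
C = 100
100 is larger

C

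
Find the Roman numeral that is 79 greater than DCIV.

DCIV = 604
604 + 79 = 683

DCLXXXIII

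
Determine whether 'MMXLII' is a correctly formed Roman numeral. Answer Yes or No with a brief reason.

'MMXLII': Check the rules: uses only the symbols I, V, X, L, C, D, M; no symbol is repeated more than three times in a row; V, L and D each appear at most once; the only place a smaller symbol precedes a larger one is the allowed subtractive pair XL, the symbol right after such a pair (if any) is smaller than the pair's first symbol, and otherwise the values never increase from left to right. Value: M (1000) + M (1000) + XL (40) + I (1) + I (1) = 2042. So it is a valid standard Roman numeral.

Yes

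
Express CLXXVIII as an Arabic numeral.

CLXXVIII: C=100, L=50, X=10, X=10, V=5, I=1, I=1, I=1
100 + 50 + 10 + 10 + 5 + 1 + 1 + 1 = 178

178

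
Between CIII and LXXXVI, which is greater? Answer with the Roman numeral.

CIII = 103
LXXXVI = 86
103 is larger

CIII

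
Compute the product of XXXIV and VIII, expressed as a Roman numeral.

XXXIV = 34
VIII = 8
34 × 8 = 272

CCLXXII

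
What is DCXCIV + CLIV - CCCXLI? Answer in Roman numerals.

DCXCIV = 694, CLIV = 154, CCCXLI = 341
694 + 154 = 848
848 - 341 = 507

DVII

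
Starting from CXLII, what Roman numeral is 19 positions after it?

CXLII = 142
142 + 19 = 161

CLXI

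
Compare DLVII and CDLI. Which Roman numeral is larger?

DLVII = 557
CDLI = 451
557 is larger

DLVII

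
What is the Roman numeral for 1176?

Convert 1176 to Roman numerals:
  1176 contains 1×1000 (M)
  176 contains 1×100 (C)
  76 contains 1×50 (L)
  26 contains 2×10 (XX)
  6 contains 1×5 (V)
  1 contains 1×1 (I)

MCLXXVI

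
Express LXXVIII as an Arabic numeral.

LXXVIII: L=50, X=10, X=10, V=5, I=1, I=1, I=1
50 + 10 + 10 + 5 + 1 + 1 + 1 = 78

78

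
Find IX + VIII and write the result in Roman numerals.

IX = 9
VIII = 8
9 + 8 = 17

XVII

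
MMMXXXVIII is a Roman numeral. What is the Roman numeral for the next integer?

MMMXXXVIII = 3038, so the next integer is 3038 + 1 = 3039

MMMXXXIX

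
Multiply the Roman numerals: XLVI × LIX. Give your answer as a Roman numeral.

XLVI = 46
LIX = 59
46 × 59 = 2714

MMDCCXIV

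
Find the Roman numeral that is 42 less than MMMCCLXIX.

MMMCCLXIX = 3269
3269 - 42 = 3227

MMMCCXXVII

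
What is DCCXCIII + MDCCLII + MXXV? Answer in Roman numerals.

DCCXCIII = 793, MDCCLII = 1752, MXXV = 1025
793 + 1752 = 2545
2545 + 1025 = 3570

MMMDLXX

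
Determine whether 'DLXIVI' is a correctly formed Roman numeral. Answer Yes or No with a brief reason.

'DLXIVI': I cannot come right after the subtractive pair IV: once I is subtracted in IV, the next symbol must be smaller than I

No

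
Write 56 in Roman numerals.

Convert 56 to Roman numerals:
  56 contains 1×50 (L)
  6 contains 1×5 (V)
  1 contains 1×1 (I)

LVI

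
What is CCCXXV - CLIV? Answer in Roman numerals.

CCCXXV = 325
CLIV = 154
325 - 154 = 171

CLXXI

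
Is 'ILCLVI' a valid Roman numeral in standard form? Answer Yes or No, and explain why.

'ILCLVI': L should not appear more than once

No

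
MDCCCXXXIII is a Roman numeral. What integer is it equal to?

MDCCCXXXIII: M=1000, D=500, C=100, C=100, C=100, X=10, X=10, X=10, I=1, I=1, I=1
1000 + 500 + 100 + 100 + 100 + 10 + 10 + 10 + 1 + 1 + 1 = 1833

1833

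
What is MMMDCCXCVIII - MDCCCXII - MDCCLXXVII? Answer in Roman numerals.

MMMDCCXCVIII = 3798, MDCCCXII = 1812, MDCCLXXVII = 1777
3798 - 1812 = 1986
1986 - 1777 = 209

CCIX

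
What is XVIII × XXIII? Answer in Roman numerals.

XVIII = 18
XXIII = 23
18 × 23 = 414

CDXIV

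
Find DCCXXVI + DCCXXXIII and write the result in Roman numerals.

DCCXXVI = 726
DCCXXXIII = 733
726 + 733 = 1459

MCDLIX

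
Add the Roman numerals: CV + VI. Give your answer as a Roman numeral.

CV = 105
VI = 6
105 + 6 = 111

CXI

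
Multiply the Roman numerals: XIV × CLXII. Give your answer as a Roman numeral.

XIV = 14
CLXII = 162
14 × 162 = 2268

MMCCLXVIII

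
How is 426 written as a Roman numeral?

Convert 426 to Roman numerals:
  426 contains 1×400 (CD)
  26 contains 2×10 (XX)
  6 contains 1×5 (V)
  1 contains 1×1 (I)

CDXXVI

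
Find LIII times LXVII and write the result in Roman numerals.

LIII = 53
LXVII = 67
53 × 67 = 3551

MMMDLI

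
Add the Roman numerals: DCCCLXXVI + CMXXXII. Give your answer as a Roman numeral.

DCCCLXXVI = 876
CMXXXII = 932
876 + 932 = 1808

MDCCCVIII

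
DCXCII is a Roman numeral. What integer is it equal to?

DCXCII: D=500, C=100, XC=90, I=1, I=1
500 + 100 + 90 + 1 + 1 = 692

692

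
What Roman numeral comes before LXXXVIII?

LXXXVIII = 88, so the previous integer is 88 - 1 = 87

LXXXVII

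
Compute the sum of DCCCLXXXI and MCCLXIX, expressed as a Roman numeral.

DCCCLXXXI = 881
MCCLXIX = 1269
881 + 1269 = 2150

MMCL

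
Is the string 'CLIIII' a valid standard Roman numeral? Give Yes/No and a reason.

'CLIIII': More than 3 consecutive I's

No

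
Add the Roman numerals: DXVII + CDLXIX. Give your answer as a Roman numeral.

DXVII = 517
CDLXIX = 469
517 + 469 = 986

CMLXXXVI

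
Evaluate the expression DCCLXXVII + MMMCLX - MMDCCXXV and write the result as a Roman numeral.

DCCLXXVII = 777, MMMCLX = 3160, MMDCCXXV = 2725
777 + 3160 = 3937
3937 - 2725 = 1212

MCCXII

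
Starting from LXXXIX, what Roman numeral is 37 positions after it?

LXXXIX = 89
89 + 37 = 126

CXXVI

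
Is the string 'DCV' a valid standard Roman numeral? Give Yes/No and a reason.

'DCV': Check the rules: uses only the symbols I, V, X, L, C, D, M; no symbol is repeated more than three times in a row; V, L and D each appear at most once; no smaller symbol precedes a larger one (values never increase from left to right). Value: D (500) + C (100) + V (5) = 605. So it is a valid standard Roman numeral.

Yes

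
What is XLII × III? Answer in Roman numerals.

XLII = 42
III = 3
42 × 3 = 126

CXXVI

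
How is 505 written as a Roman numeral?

Convert 505 to Roman numerals:
  505 contains 1×500 (D)
  5 contains 1×5 (V)

DV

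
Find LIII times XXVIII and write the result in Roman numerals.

LIII = 53
XXVIII = 28
53 × 28 = 1484

MCDLXXXIV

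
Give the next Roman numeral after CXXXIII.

CXXXIII = 133, so the next integer is 133 + 1 = 134

CXXXIV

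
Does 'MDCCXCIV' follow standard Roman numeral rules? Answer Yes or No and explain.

'MDCCXCIV': Check the rules: uses only the symbols I, V, X, L, C, D, M; no symbol is repeated more than three times in a row; V, L and D each appear at most once; the only places a smaller symbol precedes a larger one are the allowed subtractive pairs XC, IV, the symbol right after such a pair (if any) is smaller than the pair's first symbol, and otherwise the values never increase from left to right. Value: M (1000) + D (500) + C (100) + C (100) + XC (90) + IV (4) = 1794. So it is a valid standard Roman numeral.

Yes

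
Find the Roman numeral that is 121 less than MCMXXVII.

MCMXXVII = 1927
1927 - 121 = 1806

MDCCCVI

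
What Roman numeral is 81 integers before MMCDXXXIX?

MMCDXXXIX = 2439
2439 - 81 = 2358

MMCCCLVIII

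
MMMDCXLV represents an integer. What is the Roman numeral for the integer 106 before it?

MMMDCXLV = 3645
3645 - 106 = 3539

MMMDXXXIX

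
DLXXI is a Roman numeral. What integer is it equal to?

DLXXI: D=500, L=50, X=10, X=10, I=1
500 + 50 + 10 + 10 + 1 = 571

571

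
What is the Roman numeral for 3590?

Convert 3590 to Roman numerals:
  3590 contains 3×1000 (MMM)
  590 contains 1×500 (D)
  90 contains 1×90 (XC)

MMMDXC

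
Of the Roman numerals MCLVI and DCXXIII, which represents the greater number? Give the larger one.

MCLVI = 1156
DCXXIII = 623
1156 is larger

MCLVI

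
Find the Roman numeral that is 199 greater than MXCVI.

MXCVI = 1096
1096 + 199 = 1295

MCCXCV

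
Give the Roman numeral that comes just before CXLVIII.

CXLVIII = 148, so the previous integer is 148 - 1 = 147

CXLVII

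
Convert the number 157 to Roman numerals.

Convert 157 to Roman numerals:
  157 contains 1×100 (C)
  57 contains 1×50 (L)
  7 contains 1×5 (V)
  2 contains 2×1 (II)

CLVII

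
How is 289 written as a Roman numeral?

Convert 289 to Roman numerals:
  289 contains 2×100 (CC)
  89 contains 1×50 (L)
  39 contains 3×10 (XXX)
  9 contains 1×9 (IX)

CCLXXXIX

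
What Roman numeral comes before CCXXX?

CCXXX = 230; previous is 229

CCXXIX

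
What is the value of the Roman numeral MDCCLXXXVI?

MDCCLXXXVI: M=1000, D=500, C=100, C=100, L=50, X=10, X=10, X=10, V=5, I=1
1000 + 500 + 100 + 100 + 50 + 10 + 10 + 10 + 5 + 1 = 1786

1786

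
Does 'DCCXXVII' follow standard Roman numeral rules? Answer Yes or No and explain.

'DCCXXVII': Check the rules: uses only the symbols I, V, X, L, C, D, M; no symbol is repeated more than three times in a row; V, L and D each appear at most once; no smaller symbol precedes a larger one (values never increase from left to right). Value: D (500) + C (100) + C (100) + X (10) + X (10) + V (5) + I (1) + I (1) = 727. So it is a valid standard Roman numeral.

Yes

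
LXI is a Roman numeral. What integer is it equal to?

LXI: L=50, X=10, I=1
50 + 10 + 1 = 61

61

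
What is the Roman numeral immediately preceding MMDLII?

MMDLII = 2552; previous is 2551

MMDLI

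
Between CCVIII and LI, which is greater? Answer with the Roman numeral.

CCVIII = 208
LI = 51
208 is larger

CCVIII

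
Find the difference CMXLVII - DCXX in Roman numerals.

CMXLVII = 947
DCXX = 620
947 - 620 = 327

CCCXXVII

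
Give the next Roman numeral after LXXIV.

LXXIV = 74, so the next integer is 74 + 1 = 75

LXXV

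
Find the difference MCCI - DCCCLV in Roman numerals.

MCCI = 1201
DCCCLV = 855
1201 - 855 = 346

CCCXLVI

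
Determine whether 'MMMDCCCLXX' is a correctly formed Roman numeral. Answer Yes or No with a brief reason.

'MMMDCCCLXX': Check the rules: uses only the symbols I, V, X, L, C, D, M; no symbol is repeated more than three times in a row; V, L and D each appear at most once; no smaller symbol precedes a larger one (values never increase from left to right). Value: M (1000) + M (1000) + M (1000) + D (500) + C (100) + C (100) + C (100) + L (50) + X (10) + X (10) = 3870. So it is a valid standard Roman numeral.

Yes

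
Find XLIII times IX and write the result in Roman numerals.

XLIII = 43
IX = 9
43 × 9 = 387

CCCLXXXVII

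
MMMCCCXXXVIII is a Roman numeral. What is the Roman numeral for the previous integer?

MMMCCCXXXVIII = 3338, so the previous integer is 3338 - 1 = 3337

MMMCCCXXXVII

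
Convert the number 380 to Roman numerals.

Convert 380 to Roman numerals:
  380 contains 3×100 (CCC)
  80 contains 1×50 (L)
  30 contains 3×10 (XXX)

CCCLXXX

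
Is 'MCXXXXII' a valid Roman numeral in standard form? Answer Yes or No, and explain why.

'MCXXXXII': More than 3 consecutive X's

No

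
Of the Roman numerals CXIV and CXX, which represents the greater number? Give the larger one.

CXIV = 114
CXX = 120
120 is larger

CXX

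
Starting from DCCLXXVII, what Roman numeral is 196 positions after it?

DCCLXXVII = 777
777 + 196 = 973

CMLXXIII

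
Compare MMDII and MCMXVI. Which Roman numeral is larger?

MMDII = 2502
MCMXVI = 1916
2502 is larger

MMDII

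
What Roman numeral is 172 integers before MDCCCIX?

MDCCCIX = 1809
1809 - 172 = 1637

MDCXXXVII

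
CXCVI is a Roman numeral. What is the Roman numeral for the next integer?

CXCVI = 196, so the next integer is 196 + 1 = 197

CXCVII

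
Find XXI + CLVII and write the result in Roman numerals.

XXI = 21
CLVII = 157
21 + 157 = 178

CLXXVIII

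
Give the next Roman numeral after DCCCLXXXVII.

DCCCLXXXVII = 887, so the next integer is 887 + 1 = 888

DCCCLXXXVIII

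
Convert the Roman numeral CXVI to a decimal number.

CXVI: C=100, X=10, V=5, I=1
100 + 10 + 5 + 1 = 116

116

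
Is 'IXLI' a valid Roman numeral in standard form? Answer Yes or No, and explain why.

'IXLI': I (position 1) comes before the larger symbol L (position 3) without being directly in front of it as a subtractive pair; apart from IV, IX, XL, XC, CD and CM, symbols must go from largest to smallest

No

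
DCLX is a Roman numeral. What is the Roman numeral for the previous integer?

DCLX = 660; previous is 659

DCLIX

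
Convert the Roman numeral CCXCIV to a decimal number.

CCXCIV: C=100, C=100, XC=90, IV=4
100 + 100 + 90 + 4 = 294

294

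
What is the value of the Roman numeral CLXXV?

CLXXV: C=100, L=50, X=10, X=10, V=5
100 + 50 + 10 + 10 + 5 = 175

175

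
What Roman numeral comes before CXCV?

CXCV = 195; previous is 194

CXCIV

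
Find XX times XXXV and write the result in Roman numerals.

XX = 20
XXXV = 35
20 × 35 = 700

DCC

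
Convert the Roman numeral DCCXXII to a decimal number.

DCCXXII: D=500, C=100, C=100, X=10, X=10, I=1, I=1
500 + 100 + 100 + 10 + 10 + 1 + 1 = 722

722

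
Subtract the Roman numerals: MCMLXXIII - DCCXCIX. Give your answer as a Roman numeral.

MCMLXXIII = 1973
DCCXCIX = 799
1973 - 799 = 1174

MCLXXIV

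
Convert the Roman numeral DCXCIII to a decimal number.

DCXCIII: D=500, C=100, XC=90, I=1, I=1, I=1
500 + 100 + 90 + 1 + 1 + 1 = 693

693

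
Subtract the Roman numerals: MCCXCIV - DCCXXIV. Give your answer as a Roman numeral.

MCCXCIV = 1294
DCCXXIV = 724
1294 - 724 = 570

DLXX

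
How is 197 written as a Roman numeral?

Convert 197 to Roman numerals:
  197 contains 1×100 (C)
  97 contains 1×90 (XC)
  7 contains 1×5 (V)
  2 contains 2×1 (II)

CXCVII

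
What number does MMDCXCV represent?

MMDCXCV: M=1000, M=1000, D=500, C=100, XC=90, V=5
1000 + 1000 + 500 + 100 + 90 + 5 = 2695

2695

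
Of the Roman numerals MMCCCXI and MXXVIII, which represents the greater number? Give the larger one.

MMCCCXI = 2311
MXXVIII = 1028
2311 is larger

MMCCCXI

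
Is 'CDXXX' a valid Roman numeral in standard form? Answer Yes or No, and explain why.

'CDXXX': Check the rules: uses only the symbols I, V, X, L, C, D, M; no symbol is repeated more than three times in a row; V, L and D each appear at most once; the only place a smaller symbol precedes a larger one is the allowed subtractive pair CD, the symbol right after such a pair (if any) is smaller than the pair's first symbol, and otherwise the values never increase from left to right. Value: CD (400) + X (10) + X (10) + X (10) = 430. So it is a valid standard Roman numeral.

Yes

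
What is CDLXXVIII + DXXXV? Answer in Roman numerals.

CDLXXVIII = 478
DXXXV = 535
478 + 535 = 1013

MXIII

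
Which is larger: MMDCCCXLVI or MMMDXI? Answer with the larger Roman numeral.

MMDCCCXLVI = 2846
MMMDXI = 3511
3511 is larger

MMMDXI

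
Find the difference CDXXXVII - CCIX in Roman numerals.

CDXXXVII = 437
CCIX = 209
437 - 209 = 228

CCXXVIII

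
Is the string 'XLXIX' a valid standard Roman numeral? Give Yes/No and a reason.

'XLXIX': X cannot come right after the subtractive pair XL: once X is subtracted in XL, the next symbol must be smaller than X

No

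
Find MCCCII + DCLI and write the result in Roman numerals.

MCCCII = 1302
DCLI = 651
1302 + 651 = 1953

MCMLIII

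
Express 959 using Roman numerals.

Convert 959 to Roman numerals:
  959 contains 1×900 (CM)
  59 contains 1×50 (L)
  9 contains 1×9 (IX)

CMLIX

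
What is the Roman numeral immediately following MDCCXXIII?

MDCCXXIII = 1723, so the next integer is 1723 + 1 = 1724

MDCCXXIV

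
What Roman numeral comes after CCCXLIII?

CCCXLIII = 343, so the next integer is 343 + 1 = 344

CCCXLIV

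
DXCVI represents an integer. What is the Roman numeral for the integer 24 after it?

DXCVI = 596
596 + 24 = 620

DCXX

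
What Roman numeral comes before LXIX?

LXIX = 69; previous is 68

LXVIII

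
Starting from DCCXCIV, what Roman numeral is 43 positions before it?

DCCXCIV = 794
794 - 43 = 751

DCCLI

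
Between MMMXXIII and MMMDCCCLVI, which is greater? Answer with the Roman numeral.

MMMXXIII = 3023
MMMDCCCLVI = 3856
3856 is larger

MMMDCCCLVI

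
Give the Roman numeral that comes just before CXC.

CXC = 190; previous is 189

CLXXXIX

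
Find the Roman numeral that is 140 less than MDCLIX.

MDCLIX = 1659
1659 - 140 = 1519

MDXIX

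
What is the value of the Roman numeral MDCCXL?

MDCCXL: M=1000, D=500, C=100, C=100, XL=40
1000 + 500 + 100 + 100 + 40 = 1740

1740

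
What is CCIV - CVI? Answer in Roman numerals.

CCIV = 204
CVI = 106
204 - 106 = 98

XCVIII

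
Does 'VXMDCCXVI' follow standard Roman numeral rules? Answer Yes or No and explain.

'VXMDCCXVI': V should not appear more than once

No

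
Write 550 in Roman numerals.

Convert 550 to Roman numerals:
  550 contains 1×500 (D)
  50 contains 1×50 (L)

DL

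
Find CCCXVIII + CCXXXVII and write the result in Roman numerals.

CCCXVIII = 318
CCXXXVII = 237
318 + 237 = 555

DLV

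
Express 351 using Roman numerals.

Convert 351 to Roman numerals:
  351 contains 3×100 (CCC)
  51 contains 1×50 (L)
  1 contains 1×1 (I)

CCCLI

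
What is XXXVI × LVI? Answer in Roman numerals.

XXXVI = 36
LVI = 56
36 × 56 = 2016

MMXVI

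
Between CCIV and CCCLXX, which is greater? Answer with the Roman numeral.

CCIV = 204
CCCLXX = 370
370 is larger

CCCLXX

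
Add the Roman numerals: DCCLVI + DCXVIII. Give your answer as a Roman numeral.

DCCLVI = 756
DCXVIII = 618
756 + 618 = 1374

MCCCLXXIV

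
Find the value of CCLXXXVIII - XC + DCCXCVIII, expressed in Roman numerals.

CCLXXXVIII = 288, XC = 90, DCCXCVIII = 798
288 - 90 = 198
198 + 798 = 996

CMXCVI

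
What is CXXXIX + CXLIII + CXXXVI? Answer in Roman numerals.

CXXXIX = 139, CXLIII = 143, CXXXVI = 136
139 + 143 = 282
282 + 136 = 418

CDXVIII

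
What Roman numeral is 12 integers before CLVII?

CLVII = 157
157 - 12 = 145

CXLV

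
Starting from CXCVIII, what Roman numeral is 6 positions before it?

CXCVIII = 198
198 - 6 = 192

CXCII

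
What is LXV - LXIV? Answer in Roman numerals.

LXV = 65
LXIV = 64
65 - 64 = 1

I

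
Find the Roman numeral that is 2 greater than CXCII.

CXCII = 192
192 + 2 = 194

CXCIV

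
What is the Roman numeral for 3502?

Convert 3502 to Roman numerals:
  3502 contains 3×1000 (MMM)
  502 contains 1×500 (D)
  2 contains 2×1 (II)

MMMDII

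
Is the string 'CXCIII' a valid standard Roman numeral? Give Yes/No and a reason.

'CXCIII': Check the rules: uses only the symbols I, V, X, L, C, D, M; no symbol is repeated more than three times in a row; V, L and D each appear at most once; the only place a smaller symbol precedes a larger one is the allowed subtractive pair XC, the symbol right after such a pair (if any) is smaller than the pair's first symbol, and otherwise the values never increase from left to right. Value: C (100) + XC (90) + I (1) + I (1) + I (1) = 193. So it is a valid standard Roman numeral.

Yes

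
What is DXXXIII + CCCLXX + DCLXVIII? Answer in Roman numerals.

DXXXIII = 533, CCCLXX = 370, DCLXVIII = 668
533 + 370 = 903
903 + 668 = 1571

MDLXXI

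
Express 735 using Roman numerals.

Convert 735 to Roman numerals:
  735 contains 1×500 (D)
  235 contains 2×100 (CC)
  35 contains 3×10 (XXX)
  5 contains 1×5 (V)

DCCXXXV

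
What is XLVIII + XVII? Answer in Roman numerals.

XLVIII = 48
XVII = 17
48 + 17 = 65

LXV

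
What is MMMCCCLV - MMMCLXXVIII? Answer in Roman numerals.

MMMCCCLV = 3355
MMMCLXXVIII = 3178
3355 - 3178 = 177

CLXXVII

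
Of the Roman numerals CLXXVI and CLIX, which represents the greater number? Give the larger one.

CLXXVI = 176
CLIX = 159
176 is larger

CLXXVI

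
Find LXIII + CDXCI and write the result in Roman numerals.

LXIII = 63
CDXCI = 491
63 + 491 = 554

DLIV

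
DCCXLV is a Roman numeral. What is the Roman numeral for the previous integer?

DCCXLV = 745; previous is 744

DCCXLIV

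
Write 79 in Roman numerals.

Convert 79 to Roman numerals:
  79 contains 1×50 (L)
  29 contains 2×10 (XX)
  9 contains 1×9 (IX)

LXXIX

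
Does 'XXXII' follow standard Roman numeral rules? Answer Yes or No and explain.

'XXXII': Check the rules: uses only the symbols I, V, X, L, C, D, M; no symbol is repeated more than three times in a row; V, L and D each appear at most once; no smaller symbol precedes a larger one (values never increase from left to right). Value: X (10) + X (10) + X (10) + I (1) + I (1) = 32. So it is a valid standard Roman numeral.

Yes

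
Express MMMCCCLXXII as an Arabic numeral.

MMMCCCLXXII: M=1000, M=1000, M=1000, C=100, C=100, C=100, L=50, X=10, X=10, I=1, I=1
1000 + 1000 + 1000 + 100 + 100 + 100 + 50 + 10 + 10 + 1 + 1 = 3372

3372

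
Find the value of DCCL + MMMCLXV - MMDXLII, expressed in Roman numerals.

DCCL = 750, MMMCLXV = 3165, MMDXLII = 2542
750 + 3165 = 3915
3915 - 2542 = 1373

MCCCLXXIII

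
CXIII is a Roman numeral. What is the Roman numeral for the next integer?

CXIII = 113; next is 114

CXIV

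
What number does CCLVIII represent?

CCLVIII: C=100, C=100, L=50, V=5, I=1, I=1, I=1
100 + 100 + 50 + 5 + 1 + 1 + 1 = 258

258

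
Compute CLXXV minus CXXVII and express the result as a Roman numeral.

CLXXV = 175
CXXVII = 127
175 - 127 = 48

XLVIII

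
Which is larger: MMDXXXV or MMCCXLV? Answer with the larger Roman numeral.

MMDXXXV = 2535
MMCCXLV = 2245
2535 is larger

MMDXXXV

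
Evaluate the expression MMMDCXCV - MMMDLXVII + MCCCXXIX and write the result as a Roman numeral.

MMMDCXCV = 3695, MMMDLXVII = 3567, MCCCXXIX = 1329
3695 - 3567 = 128
128 + 1329 = 1457

MCDLVII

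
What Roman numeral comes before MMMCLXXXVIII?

MMMCLXXXVIII = 3188; previous is 3187

MMMCLXXXVII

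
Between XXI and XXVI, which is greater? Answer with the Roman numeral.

XXI = 21
XXVI = 26
26 is larger

XXVI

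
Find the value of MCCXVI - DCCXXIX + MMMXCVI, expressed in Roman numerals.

MCCXVI = 1216, DCCXXIX = 729, MMMXCVI = 3096
1216 - 729 = 487
487 + 3096 = 3583

MMMDLXXXIII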